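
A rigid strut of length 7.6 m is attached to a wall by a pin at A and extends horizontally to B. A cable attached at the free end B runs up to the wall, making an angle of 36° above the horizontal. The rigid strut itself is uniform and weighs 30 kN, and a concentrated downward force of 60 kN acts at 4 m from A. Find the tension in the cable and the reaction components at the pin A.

ΣM about A: T·sin36°·7.6 − 30·3.8 − 60·4 = 0 → T = 354/(7.6·0.587785) = 79.2449 ≈ 79.24 kN.
ΣF_x = 0: A_x − T·cos36° = 0 → A_x = 79.2449 × 0.809017 = 64.11 kN.
ΣF_y = 0: A_y + T·sin36° − 30 − 60 = 0 → A_y = 90 − 79.2449 × 0.587785 = 43.42 kN.

T = 79.24 kN, A_x = 64.11 kN, A_y = 43.42 kN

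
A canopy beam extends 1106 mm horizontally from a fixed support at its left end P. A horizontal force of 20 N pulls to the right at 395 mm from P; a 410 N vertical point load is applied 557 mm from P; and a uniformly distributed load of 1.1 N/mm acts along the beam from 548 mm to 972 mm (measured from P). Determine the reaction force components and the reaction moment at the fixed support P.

Resultant of the distributed load: 1.1 × 424 = 466.4 N at 760 mm from P.
ΣF_x = 0: P_x + 20 = 0 → P_x = -20.00 N.
ΣF_y = 0: P_y − 410 − 1.1·424 = 0 → P_y = 876.4 N.
ΣM about P: M_P − 410·557 − (1.1·424)·760 = 0 → M_P = 582800 N·mm.

P_x = -20.00 N, P_y = 876.4 N, M_P = 582800 N·mm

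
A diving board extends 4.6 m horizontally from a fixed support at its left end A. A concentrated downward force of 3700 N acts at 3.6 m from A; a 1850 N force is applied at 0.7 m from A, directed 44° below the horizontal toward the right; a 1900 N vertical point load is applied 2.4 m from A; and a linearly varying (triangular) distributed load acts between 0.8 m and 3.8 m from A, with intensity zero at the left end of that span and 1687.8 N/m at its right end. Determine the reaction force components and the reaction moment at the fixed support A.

Resultant of the triangular load: ½ × 1687.8 × 3 = 2531.7 N, acting at 2.8 m from A (one-third of the span from the peak).
ΣF_x = 0: A_x + 1850·cos44° = 0 → A_x = -1331 N.
ΣF_y = 0: A_y − 3700 − 1850·sin44° − 1900 − ½·1687.8·3 = 0 → A_y = 9417 N.
ΣM about A: M_A − 3700·3.6 − 1850·sin44°·0.7 − 1900·2.4 − (½·1687.8·3)·2.8 = 0 → M_A = 25870 N·m.

A_x = -1331 N, A_y = 9417 N, M_A = 25870 N·m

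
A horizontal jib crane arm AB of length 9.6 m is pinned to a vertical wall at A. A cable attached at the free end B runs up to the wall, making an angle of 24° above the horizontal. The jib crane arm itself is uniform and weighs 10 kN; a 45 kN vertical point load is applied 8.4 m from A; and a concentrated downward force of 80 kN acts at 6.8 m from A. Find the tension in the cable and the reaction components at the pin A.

ΣM about A: T·sin24°·9.6 − 10·4.8 − 45·8.4 − 80·6.8 = 0 → T = 970/(9.6·0.406737) = 248.42 ≈ 248.4 kN.
ΣF_x = 0: A_x − T·cos24° = 0 → A_x = 248.42 × 0.913545 = 226.9 kN.
ΣF_y = 0: A_y + T·sin24° − 10 − 45 − 80 = 0 → A_y = 135 − 248.42 × 0.406737 = 33.96 kN.

T = 248.4 kN, A_x = 226.9 kN, A_y = 33.96 kN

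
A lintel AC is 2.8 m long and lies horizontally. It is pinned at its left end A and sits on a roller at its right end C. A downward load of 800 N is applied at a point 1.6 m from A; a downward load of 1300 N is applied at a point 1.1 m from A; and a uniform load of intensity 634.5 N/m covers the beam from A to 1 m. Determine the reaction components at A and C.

Resultant of the distributed load: 634.5 × 1 = 634.5 N at 0.5 m from A.
Taking moments about A: C_y·2.8 − 800·1.6 − 1300·1.1 − (634.5·1)·0.5 = 0 → C_y = 3027.25/2.8 = 1081.16 ≈ 1081 N.
ΣF_y = 0: A_y + 1081.16 − 800 − 1300 − 634.5·1 = 0 → A_y = 1653 N.
ΣF_x = 0: no horizontal applied forces, so A_x = 0.

A_x = 0, A_y = 1653 N, C_y = 1081 N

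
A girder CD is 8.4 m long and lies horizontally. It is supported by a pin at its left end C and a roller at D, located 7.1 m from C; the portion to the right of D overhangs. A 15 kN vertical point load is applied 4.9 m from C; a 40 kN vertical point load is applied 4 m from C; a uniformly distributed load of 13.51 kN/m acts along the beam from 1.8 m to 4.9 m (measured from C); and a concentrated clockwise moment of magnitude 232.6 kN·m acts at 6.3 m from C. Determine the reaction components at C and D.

C_x = 0, C_y = 11.47 kN, D_y = 85.41 kN

Resultant of the distributed load: 13.51 × 3.1 = 41.881 kN at 3.35 m from C.
Taking moments about C: D_y·7.1 − 15·4.9 − 40·4 − (13.51·3.1)·3.35 − 232.6 = 0 → D_y = 606.40135/7.1 = 85.4086 ≈ 85.41 kN.
ΣF_y = 0: C_y + 85.4086 − 15 − 40 − 13.51·3.1 = 0 → C_y = 11.47 kN.
ΣF_x = 0: no horizontal applied forces, so C_x = 0.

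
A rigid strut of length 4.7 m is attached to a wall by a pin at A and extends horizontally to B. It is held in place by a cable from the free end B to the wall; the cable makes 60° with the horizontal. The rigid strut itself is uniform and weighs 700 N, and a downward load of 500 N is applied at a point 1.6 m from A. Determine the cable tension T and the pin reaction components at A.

T = 600.7 N, A_x = 300.3 N, A_y = 679.8 N

ΣM about A: T·sin60°·4.7 − 700·2.35 − 500·1.6 = 0 → T = 2445/(4.7·0.866025) = 600.69 ≈ 600.7 N.
ΣF_x = 0: A_x − T·cos60° = 0 → A_x = 600.69 × 0.5 = 300.3 N.
ΣF_y = 0: A_y + T·sin60° − 700 − 500 = 0 → A_y = 1200 − 600.69 × 0.866025 = 679.8 N.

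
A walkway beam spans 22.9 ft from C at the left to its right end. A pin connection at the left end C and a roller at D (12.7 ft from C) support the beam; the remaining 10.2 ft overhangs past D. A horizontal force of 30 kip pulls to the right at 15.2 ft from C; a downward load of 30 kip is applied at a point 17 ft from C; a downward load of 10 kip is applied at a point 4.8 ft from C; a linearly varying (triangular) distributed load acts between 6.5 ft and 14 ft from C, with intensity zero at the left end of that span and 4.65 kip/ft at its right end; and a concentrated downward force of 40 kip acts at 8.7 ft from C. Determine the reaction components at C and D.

C_x = -30.00 kip, C_y = 10.31 kip, D_y = 87.13 kip

Resultant of the triangular load: ½ × 4.65 × 7.5 = 17.4375 kip, acting at 11.5 ft from C (one-third of the span from the peak).
Taking moments about C: D_y·12.7 − 30·17 − 10·4.8 − (½·4.65·7.5)·11.5 − 40·8.7 = 0 → D_y = 1106.53125/12.7 = 87.1284 ≈ 87.13 kip.
ΣF_y = 0: C_y + 87.1284 − 30 − 10 − ½·4.65·7.5 − 40 = 0 → C_y = 10.31 kip.
ΣF_x = 0: C_x + 30 = 0 → C_x = -30.00 kip.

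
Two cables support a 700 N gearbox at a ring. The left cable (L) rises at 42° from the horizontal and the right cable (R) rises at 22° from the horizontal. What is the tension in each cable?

ΣF_x = 0: −T_L·cos42° + T_R·cos22° = 0 → T_R = 0.801508·T_L.
ΣF_y = 0: T_L·sin42° + T_R·sin22° = 700.
Substitute: T_L·(0.669131 + 0.801508·0.374607) = 700 → T_L = 722.11 ≈ 722.1 N.
Then T_R = 0.801508 × 722.11 = 578.8 N.

T_L = 722.1 N, T_R = 578.8 N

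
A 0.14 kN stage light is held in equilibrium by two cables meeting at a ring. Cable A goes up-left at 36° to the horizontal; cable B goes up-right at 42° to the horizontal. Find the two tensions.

T_A = 0.1064 kN, T_B = 0.1158 kN

ΣF_x = 0: −T_A·cos36° + T_B·cos42° = 0 → T_B = 1.08864·T_A.
ΣF_y = 0: T_A·sin36° + T_B·sin42° = 0.14.
Substitute: T_A·(0.587785 + 1.08864·0.669131) = 0.14 → T_A = 0.106365 ≈ 0.1064 kN.
Then T_B = 1.08864 × 0.106365 = 0.1158 kN.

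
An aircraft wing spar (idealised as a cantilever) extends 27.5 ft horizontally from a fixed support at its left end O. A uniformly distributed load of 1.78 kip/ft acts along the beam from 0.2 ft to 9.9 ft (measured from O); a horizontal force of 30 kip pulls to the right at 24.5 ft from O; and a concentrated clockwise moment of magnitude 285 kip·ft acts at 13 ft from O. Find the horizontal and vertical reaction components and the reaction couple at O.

Resultant of the distributed load: 1.78 × 9.7 = 17.266 kip at 5.05 ft from O.
ΣF_x = 0: O_x + 30 = 0 → O_x = -30.00 kip.
ΣF_y = 0: O_y − 1.78·9.7 = 0 → O_y = 17.27 kip.
ΣM about O: M_O − (1.78·9.7)·5.05 − 285 = 0 → M_O = 372.2 kip·ft.

O_x = -30.00 kip, O_y = 17.27 kip, M_O = 372.2 kip·ft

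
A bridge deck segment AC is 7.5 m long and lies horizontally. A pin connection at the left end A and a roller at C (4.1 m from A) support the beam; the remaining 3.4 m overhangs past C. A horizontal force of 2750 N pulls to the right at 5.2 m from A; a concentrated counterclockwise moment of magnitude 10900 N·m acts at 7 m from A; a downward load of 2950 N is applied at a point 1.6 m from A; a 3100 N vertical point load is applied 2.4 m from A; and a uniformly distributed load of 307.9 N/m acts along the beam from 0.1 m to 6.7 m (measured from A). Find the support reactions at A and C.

A_x = -2750 N, A_y = 6090 N, C_y = 1993 N

Resultant of the distributed load: 307.9 × 6.6 = 2032.14 N at 3.4 m from A.
ΣM about A: C_y·4.1 + 10900 − 2950·1.6 − 3100·2.4 − (307.9·6.6)·3.4 = 0 → C_y = 8169.276/4.1 = 1992.51 ≈ 1993 N.
ΣF_y = 0: A_y + 1992.51 − 2950 − 3100 − 307.9·6.6 = 0 → A_y = 6090 N.
ΣF_x = 0: A_x + 2750 = 0 → A_x = -2750 N.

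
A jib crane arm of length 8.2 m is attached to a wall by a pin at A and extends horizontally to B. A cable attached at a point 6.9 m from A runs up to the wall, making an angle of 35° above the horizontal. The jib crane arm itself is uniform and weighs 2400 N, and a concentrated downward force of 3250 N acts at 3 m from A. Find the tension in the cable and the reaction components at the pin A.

ΣM about A: T·sin35°·6.9 − 2400·4.1 − 3250·3 = 0 → T = 19590/(6.9·0.573576) = 4949.88 ≈ 4950 N.
ΣF_x = 0: A_x − T·cos35° = 0 → A_x = 4949.88 × 0.819152 = 4055 N.
ΣF_y = 0: A_y + T·sin35° − 2400 − 3250 = 0 → A_y = 5650 − 4949.88 × 0.573576 = 2811 N.

T = 4950 N, A_x = 4055 N, A_y = 2811 N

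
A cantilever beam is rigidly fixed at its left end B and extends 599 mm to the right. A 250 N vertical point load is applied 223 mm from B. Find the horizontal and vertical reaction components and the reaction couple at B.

B_x = 0, B_y = 250.0 N, M_B = 55750 N·mm

ΣF_x = 0: B_x = 0.
ΣF_y = 0: B_y − 250 = 0 → B_y = 250.0 N.
ΣM about B: M_B − 250·223 = 0 → M_B = 55750 N·mm.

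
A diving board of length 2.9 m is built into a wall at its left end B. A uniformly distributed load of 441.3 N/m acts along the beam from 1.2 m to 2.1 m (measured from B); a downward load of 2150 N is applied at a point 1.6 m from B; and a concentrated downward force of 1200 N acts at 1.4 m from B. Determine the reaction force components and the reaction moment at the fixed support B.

Resultant of the distributed load: 441.3 × 0.9 = 397.17 N at 1.65 m from B.
ΣF_x = 0: B_x = 0.
ΣF_y = 0: B_y − 441.3·0.9 − 2150 − 1200 = 0 → B_y = 3747 N.
ΣM about B: M_B − (441.3·0.9)·1.65 − 2150·1.6 − 1200·1.4 = 0 → M_B = 5775 N·m.

B_x = 0, B_y = 3747 N, M_B = 5775 N·m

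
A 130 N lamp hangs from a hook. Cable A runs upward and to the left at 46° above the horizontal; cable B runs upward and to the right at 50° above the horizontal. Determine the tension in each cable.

ΣF_x = 0: −T_A·cos46° + T_B·cos50° = 0 → T_B = 1.0807·T_A.
ΣF_y = 0: T_A·sin46° + T_B·sin50° = 130.
Substitute: T_A·(0.71934 + 1.0807·0.766044) = 130 → T_A = 84.0225 ≈ 84.02 N.
Then T_B = 1.0807 × 84.0225 = 90.80 N.

T_A = 84.02 N, T_B = 90.80 N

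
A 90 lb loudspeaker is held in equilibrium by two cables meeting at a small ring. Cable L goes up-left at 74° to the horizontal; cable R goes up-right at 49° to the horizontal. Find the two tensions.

ΣF_x = 0: −T_L·cos74° + T_R·cos49° = 0 → T_R = 0.420141·T_L.
ΣF_y = 0: T_L·sin74° + T_R·sin49° = 90.
Substitute: T_L·(0.961262 + 0.420141·0.75471) = 90 → T_L = 70.4034 ≈ 70.40 lb.
Then T_R = 0.420141 × 70.4034 = 29.58 lb.

T_L = 70.40 lb, T_R = 29.58 lb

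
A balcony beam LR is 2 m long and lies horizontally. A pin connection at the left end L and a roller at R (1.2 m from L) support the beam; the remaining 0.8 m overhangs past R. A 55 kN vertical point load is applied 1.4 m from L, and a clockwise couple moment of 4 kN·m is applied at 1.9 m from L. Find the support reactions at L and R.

L_x = 0, L_y = -12.50 kN, R_y = 67.50 kN

Taking moments about L: R_y·1.2 − 55·1.4 − 4 = 0 → R_y = 81/1.2 = 67.50 kN.
ΣF_y = 0: L_y + 67.5 − 55 = 0 → L_y = -12.50 kN.
ΣF_x = 0: no horizontal applied forces, so L_x = 0.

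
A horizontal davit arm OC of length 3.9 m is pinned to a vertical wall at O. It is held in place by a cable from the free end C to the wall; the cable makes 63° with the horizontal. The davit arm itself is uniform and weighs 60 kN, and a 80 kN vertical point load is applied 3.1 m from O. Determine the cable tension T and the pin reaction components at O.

ΣM about O: T·sin63°·3.9 − 60·1.95 − 80·3.1 = 0 → T = 365/(3.9·0.891007) = 105.038 ≈ 105.0 kN.
ΣF_x = 0: O_x − T·cos63° = 0 → O_x = 105.038 × 0.45399 = 47.69 kN.
ΣF_y = 0: O_y + T·sin63° − 60 − 80 = 0 → O_y = 140 − 105.038 × 0.891007 = 46.41 kN.

T = 105.0 kN, O_x = 47.69 kN, O_y = 46.41 kN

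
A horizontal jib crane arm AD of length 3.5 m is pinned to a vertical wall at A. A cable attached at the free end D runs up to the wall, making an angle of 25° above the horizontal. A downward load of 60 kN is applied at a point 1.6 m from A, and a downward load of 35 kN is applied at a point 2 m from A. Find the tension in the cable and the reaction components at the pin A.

T = 112.2 kN, A_x = 101.7 kN, A_y = 47.57 kN

ΣM about A: T·sin25°·3.5 − 60·1.6 − 35·2 = 0 → T = 166/(3.5·0.422618) = 112.226 ≈ 112.2 kN.
ΣF_x = 0: A_x − T·cos25° = 0 → A_x = 112.226 × 0.906308 = 101.7 kN.
ΣF_y = 0: A_y + T·sin25° − 60 − 35 = 0 → A_y = 95 − 112.226 × 0.422618 = 47.57 kN.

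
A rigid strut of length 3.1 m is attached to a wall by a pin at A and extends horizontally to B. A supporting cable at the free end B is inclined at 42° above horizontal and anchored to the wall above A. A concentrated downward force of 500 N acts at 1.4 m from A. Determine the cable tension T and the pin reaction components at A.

ΣM about A: T·sin42°·3.1 − 500·1.4 = 0 → T = 700/(3.1·0.669131) = 337.462 ≈ 337.5 N.
ΣF_x = 0: A_x − T·cos42° = 0 → A_x = 337.462 × 0.743145 = 250.8 N.
ΣF_y = 0: A_y + T·sin42° − 500 = 0 → A_y = 500 − 337.462 × 0.669131 = 274.2 N.

T = 337.5 N, A_x = 250.8 N, A_y = 274.2 N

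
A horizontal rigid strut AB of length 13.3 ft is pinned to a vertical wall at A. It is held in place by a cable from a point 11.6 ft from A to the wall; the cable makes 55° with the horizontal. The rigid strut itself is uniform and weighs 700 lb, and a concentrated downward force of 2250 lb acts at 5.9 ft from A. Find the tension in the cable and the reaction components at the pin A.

T = 1887 lb, A_x = 1082 lb, A_y = 1404 lb

ΣM about A: T·sin55°·11.6 − 700·6.65 − 2250·5.9 = 0 → T = 17930/(11.6·0.819152) = 1886.94 ≈ 1887 lb.
ΣF_x = 0: A_x − T·cos55° = 0 → A_x = 1886.94 × 0.573576 = 1082 lb.
ΣF_y = 0: A_y + T·sin55° − 700 − 2250 = 0 → A_y = 2950 − 1886.94 × 0.819152 = 1404 lb.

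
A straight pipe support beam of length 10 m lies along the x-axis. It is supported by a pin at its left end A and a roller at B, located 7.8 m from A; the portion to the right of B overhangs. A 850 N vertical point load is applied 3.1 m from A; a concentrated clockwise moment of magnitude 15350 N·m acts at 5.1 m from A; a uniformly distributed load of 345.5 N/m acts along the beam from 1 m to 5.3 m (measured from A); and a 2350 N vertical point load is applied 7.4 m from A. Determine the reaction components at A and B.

Resultant of the distributed load: 345.5 × 4.3 = 1485.65 N at 3.15 m from A.
Moments about A: B_y·7.8 − 850·3.1 − 15350 − (345.5·4.3)·3.15 − 2350·7.4 = 0 → B_y = 40054.7975/7.8 = 5135.23 ≈ 5135 N.
ΣF_y = 0: A_y + 5135.23 − 850 − 345.5·4.3 − 2350 = 0 → A_y = -449.6 N.
ΣF_x = 0: no horizontal applied forces, so A_x = 0.

A_x = 0, A_y = -449.6 N, B_y = 5135 N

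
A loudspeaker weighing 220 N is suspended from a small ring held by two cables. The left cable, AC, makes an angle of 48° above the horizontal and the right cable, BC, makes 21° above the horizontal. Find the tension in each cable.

T_AC = 220.0 N, T_BC = 157.7 N

ΣF_x = 0: −T_AC·cos48° + T_BC·cos21° = 0 → T_BC = 0.716736·T_AC.
ΣF_y = 0: T_AC·sin48° + T_BC·sin21° = 220.
Substitute: T_AC·(0.743145 + 0.716736·0.358368) = 220 → T_AC = 220.0 N.
Then T_BC = 0.716736 × 220 = 157.7 N.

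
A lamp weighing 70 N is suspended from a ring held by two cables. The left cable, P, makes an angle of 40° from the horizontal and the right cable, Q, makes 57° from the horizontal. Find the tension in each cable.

T_P = 38.41 N, T_Q = 54.03 N

ΣF_x = 0: −T_P·cos40° + T_Q·cos57° = 0 → T_Q = 1.40652·T_P.
ΣF_y = 0: T_P·sin40° + T_Q·sin57° = 70.
Substitute: T_P·(0.642788 + 1.40652·0.838671) = 70 → T_P = 38.411 ≈ 38.41 N.
Then T_Q = 1.40652 × 38.411 = 54.03 N.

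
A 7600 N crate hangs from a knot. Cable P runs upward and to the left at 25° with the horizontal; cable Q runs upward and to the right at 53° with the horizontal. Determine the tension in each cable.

T_P = 4676 N, T_Q = 7042 N

ΣF_x = 0: −T_P·cos25° + T_Q·cos53° = 0 → T_Q = 1.50596·T_P.
ΣF_y = 0: T_P·sin25° + T_Q·sin53° = 7600.
Substitute: T_P·(0.422618 + 1.50596·0.798636) = 7600 → T_P = 4675.97 ≈ 4676 N.
Then T_Q = 1.50596 × 4675.97 = 7042 N.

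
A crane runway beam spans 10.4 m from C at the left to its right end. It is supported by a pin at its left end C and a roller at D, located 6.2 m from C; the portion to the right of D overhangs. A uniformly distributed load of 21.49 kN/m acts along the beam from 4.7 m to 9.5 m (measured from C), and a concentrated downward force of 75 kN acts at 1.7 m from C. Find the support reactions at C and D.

C_x = 0, C_y = 39.46 kN, D_y = 138.7 kN

Resultant of the distributed load: 21.49 × 4.8 = 103.152 kN at 7.1 m from C.
Moments about C: D_y·6.2 − (21.49·4.8)·7.1 − 75·1.7 = 0 → D_y = 859.8792/6.2 = 138.69 ≈ 138.7 kN.
ΣF_y = 0: C_y + 138.69 − 21.49·4.8 − 75 = 0 → C_y = 39.46 kN.
ΣF_x = 0: no horizontal applied forces, so C_x = 0.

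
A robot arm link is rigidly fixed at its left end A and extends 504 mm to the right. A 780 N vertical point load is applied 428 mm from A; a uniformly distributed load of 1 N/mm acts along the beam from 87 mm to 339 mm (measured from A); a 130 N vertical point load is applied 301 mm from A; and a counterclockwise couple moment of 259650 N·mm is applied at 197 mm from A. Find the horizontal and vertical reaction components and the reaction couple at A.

Resultant of the distributed load: 1 × 252 = 252 N at 213 mm from A.
ΣF_x = 0: A_x = 0.
ΣF_y = 0: A_y − 780 − 1·252 − 130 = 0 → A_y = 1162 N.
ΣM about A: M_A − 780·428 − (1·252)·213 − 130·301 + 259650 = 0 → M_A = 167000 N·mm.

A_x = 0, A_y = 1162 N, M_A = 167000 N·mm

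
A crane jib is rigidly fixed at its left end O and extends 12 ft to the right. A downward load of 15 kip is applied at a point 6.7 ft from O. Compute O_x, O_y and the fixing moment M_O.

ΣF_x = 0: O_x = 0.
ΣF_y = 0: O_y − 15 = 0 → O_y = 15.00 kip.
ΣM about O: M_O − 15·6.7 = 0 → M_O = 100.5 kip·ft.

O_x = 0, O_y = 15.00 kip, M_O = 100.5 kip·ft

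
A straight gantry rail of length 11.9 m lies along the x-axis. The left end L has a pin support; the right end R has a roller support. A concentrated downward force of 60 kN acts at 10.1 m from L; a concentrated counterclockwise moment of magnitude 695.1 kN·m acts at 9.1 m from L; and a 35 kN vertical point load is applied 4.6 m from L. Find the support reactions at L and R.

Taking moments about L: R_y·11.9 − 60·10.1 + 695.1 − 35·4.6 = 0 → R_y = 71.9/11.9 = 6.04202 ≈ 6.042 kN.
ΣF_y = 0: L_y + 6.04202 − 60 − 35 = 0 → L_y = 88.96 kN.
ΣF_x = 0: no horizontal applied forces, so L_x = 0.

L_x = 0, L_y = 88.96 kN, R_y = 6.042 kN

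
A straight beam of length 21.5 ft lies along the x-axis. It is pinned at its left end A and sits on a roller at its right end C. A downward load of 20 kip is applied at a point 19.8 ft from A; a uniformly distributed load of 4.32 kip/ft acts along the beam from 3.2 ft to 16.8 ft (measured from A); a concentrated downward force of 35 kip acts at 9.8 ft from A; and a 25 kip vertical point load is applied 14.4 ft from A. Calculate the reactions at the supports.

Resultant of the distributed load: 4.32 × 13.6 = 58.752 kip at 10 ft from A.
Taking moments about A: C_y·21.5 − 20·19.8 − (4.32·13.6)·10 − 35·9.8 − 25·14.4 = 0 → C_y = 1686.52/21.5 = 78.4428 ≈ 78.44 kip.
ΣF_y = 0: A_y + 78.4428 − 20 − 4.32·13.6 − 35 − 25 = 0 → A_y = 60.31 kip.
ΣF_x = 0: no horizontal applied forces, so A_x = 0.

A_x = 0, A_y = 60.31 kip, C_y = 78.44 kip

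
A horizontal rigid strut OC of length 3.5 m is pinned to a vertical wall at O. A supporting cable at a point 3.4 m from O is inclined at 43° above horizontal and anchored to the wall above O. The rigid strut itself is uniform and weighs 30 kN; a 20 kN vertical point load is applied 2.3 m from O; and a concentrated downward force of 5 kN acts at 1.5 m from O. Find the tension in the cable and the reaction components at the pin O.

ΣM about O: T·sin43°·3.4 − 30·1.75 − 20·2.3 − 5·1.5 = 0 → T = 106/(3.4·0.681998) = 45.7134 ≈ 45.71 kN.
ΣF_x = 0: O_x − T·cos43° = 0 → O_x = 45.7134 × 0.731354 = 33.43 kN.
ΣF_y = 0: O_y + T·sin43° − 30 − 20 − 5 = 0 → O_y = 55 − 45.7134 × 0.681998 = 23.82 kN.

T = 45.71 kN, O_x = 33.43 kN, O_y = 23.82 kN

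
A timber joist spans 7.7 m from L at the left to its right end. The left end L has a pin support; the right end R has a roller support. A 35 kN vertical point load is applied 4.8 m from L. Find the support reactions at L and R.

Taking moments about L: R_y·7.7 − 35·4.8 = 0 → R_y = 168/7.7 = 21.8182 ≈ 21.82 kN.
ΣF_y = 0: L_y + 21.8182 − 35 = 0 → L_y = 13.18 kN.
ΣF_x = 0: no horizontal applied forces, so L_x = 0.

L_x = 0, L_y = 13.18 kN, R_y = 21.82 kN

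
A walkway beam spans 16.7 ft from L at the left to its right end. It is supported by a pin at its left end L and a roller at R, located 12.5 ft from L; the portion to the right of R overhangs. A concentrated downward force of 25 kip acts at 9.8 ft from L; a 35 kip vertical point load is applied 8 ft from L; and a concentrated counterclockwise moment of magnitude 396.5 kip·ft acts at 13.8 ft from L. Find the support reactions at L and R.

L_x = 0, L_y = 49.72 kip, R_y = 10.28 kip

Taking moments about L: R_y·12.5 − 25·9.8 − 35·8 + 396.5 = 0 → R_y = 128.5/12.5 = 10.28 kip.
ΣF_y = 0: L_y + 10.28 − 25 − 35 = 0 → L_y = 49.72 kip.
ΣF_x = 0: no horizontal applied forces, so L_x = 0.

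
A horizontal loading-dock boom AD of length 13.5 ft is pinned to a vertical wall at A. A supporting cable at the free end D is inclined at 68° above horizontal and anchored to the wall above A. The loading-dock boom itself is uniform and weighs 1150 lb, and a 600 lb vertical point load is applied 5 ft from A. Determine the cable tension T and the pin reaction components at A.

T = 859.8 lb, A_x = 322.1 lb, A_y = 952.8 lb

ΣM about A: T·sin68°·13.5 − 1150·6.75 − 600·5 = 0 → T = 10762.5/(13.5·0.927184) = 859.832 ≈ 859.8 lb.
ΣF_x = 0: A_x − T·cos68° = 0 → A_x = 859.832 × 0.374607 = 322.1 lb.
ΣF_y = 0: A_y + T·sin68° − 1150 − 600 = 0 → A_y = 1750 − 859.832 × 0.927184 = 952.8 lb.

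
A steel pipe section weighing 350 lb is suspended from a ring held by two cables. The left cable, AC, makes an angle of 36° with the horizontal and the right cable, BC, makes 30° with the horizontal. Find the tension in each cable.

ΣF_x = 0: −T_AC·cos36° + T_BC·cos30° = 0 → T_BC = 0.934172·T_AC.
ΣF_y = 0: T_AC·sin36° + T_BC·sin30° = 350.
Substitute: T_AC·(0.587785 + 0.934172·0.5) = 350 → T_AC = 331.794 ≈ 331.8 lb.
Then T_BC = 0.934172 × 331.794 = 310.0 lb.

T_AC = 331.8 lb, T_BC = 310.0 lb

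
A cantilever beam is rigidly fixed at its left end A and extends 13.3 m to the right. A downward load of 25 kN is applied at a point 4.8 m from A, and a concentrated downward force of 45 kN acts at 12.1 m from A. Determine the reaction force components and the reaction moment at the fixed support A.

ΣF_x = 0: A_x = 0.
ΣF_y = 0: A_y − 25 − 45 = 0 → A_y = 70.00 kN.
ΣM about A: M_A − 25·4.8 − 45·12.1 = 0 → M_A = 664.5 kN·m.

A_x = 0, A_y = 70.00 kN, M_A = 664.5 kN·m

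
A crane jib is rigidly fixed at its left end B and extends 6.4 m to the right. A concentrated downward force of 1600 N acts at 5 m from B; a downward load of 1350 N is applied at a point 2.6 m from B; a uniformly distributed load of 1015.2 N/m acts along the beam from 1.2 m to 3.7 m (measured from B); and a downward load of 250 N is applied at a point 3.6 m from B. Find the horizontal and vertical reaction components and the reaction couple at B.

Resultant of the distributed load: 1015.2 × 2.5 = 2538 N at 2.45 m from B.
ΣF_x = 0: B_x = 0.
ΣF_y = 0: B_y − 1600 − 1350 − 1015.2·2.5 − 250 = 0 → B_y = 5738 N.
ΣM about B: M_B − 1600·5 − 1350·2.6 − (1015.2·2.5)·2.45 − 250·3.6 = 0 → M_B = 18630 N·m.

B_x = 0, B_y = 5738 N, M_B = 18630 N·m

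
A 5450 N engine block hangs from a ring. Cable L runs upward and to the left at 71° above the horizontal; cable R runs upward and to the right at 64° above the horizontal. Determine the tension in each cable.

ΣF_x = 0: −T_L·cos71° + T_R·cos64° = 0 → T_R = 0.742677·T_L.
ΣF_y = 0: T_L·sin71° + T_R·sin64° = 5450.
Substitute: T_L·(0.945519 + 0.742677·0.898794) = 5450 → T_L = 3378.73 ≈ 3379 N.
Then T_R = 0.742677 × 3378.73 = 2509 N.

T_L = 3379 N, T_R = 2509 N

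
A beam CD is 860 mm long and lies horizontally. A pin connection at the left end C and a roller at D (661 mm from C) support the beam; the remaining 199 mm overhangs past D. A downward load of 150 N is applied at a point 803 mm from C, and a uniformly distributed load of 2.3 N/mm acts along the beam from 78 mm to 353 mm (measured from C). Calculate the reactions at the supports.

Resultant of the distributed load: 2.3 × 275 = 632.5 N at 215.5 mm from C.
ΣM about C: D_y·661 − 150·803 − (2.3·275)·215.5 = 0 → D_y = 256753.75/661 = 388.432 ≈ 388.4 N.
ΣF_y = 0: C_y + 388.432 − 150 − 2.3·275 = 0 → C_y = 394.1 N.
ΣF_x = 0: no horizontal applied forces, so C_x = 0.

C_x = 0, C_y = 394.1 N, D_y = 388.4 N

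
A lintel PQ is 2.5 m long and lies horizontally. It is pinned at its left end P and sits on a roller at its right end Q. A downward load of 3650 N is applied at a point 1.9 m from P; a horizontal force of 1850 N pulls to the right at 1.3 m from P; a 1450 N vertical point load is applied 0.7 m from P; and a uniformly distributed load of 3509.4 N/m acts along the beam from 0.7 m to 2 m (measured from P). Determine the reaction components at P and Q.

Resultant of the distributed load: 3509.4 × 1.3 = 4562.22 N at 1.35 m from P.
Taking moments about P: Q_y·2.5 − 3650·1.9 − 1450·0.7 − (3509.4·1.3)·1.35 = 0 → Q_y = 14108.997/2.5 = 5643.6 ≈ 5644 N.
ΣF_y = 0: P_y + 5643.6 − 3650 − 1450 − 3509.4·1.3 = 0 → P_y = 4019 N.
ΣF_x = 0: P_x + 1850 = 0 → P_x = -1850 N.

P_x = -1850 N, P_y = 4019 N, Q_y = 5644 N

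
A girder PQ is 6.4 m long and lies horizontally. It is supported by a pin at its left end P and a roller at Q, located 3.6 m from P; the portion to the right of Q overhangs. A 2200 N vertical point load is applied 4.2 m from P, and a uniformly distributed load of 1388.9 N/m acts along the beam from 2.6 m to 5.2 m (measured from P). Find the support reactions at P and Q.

P_x = 0, P_y = -667.6 N, Q_y = 6479 N

Resultant of the distributed load: 1388.9 × 2.6 = 3611.14 N at 3.9 m from P.
Taking moments about P: Q_y·3.6 − 2200·4.2 − (1388.9·2.6)·3.9 = 0 → Q_y = 23323.446/3.6 = 6478.73 ≈ 6479 N.
ΣF_y = 0: P_y + 6478.73 − 2200 − 1388.9·2.6 = 0 → P_y = -667.6 N.
ΣF_x = 0: no horizontal applied forces, so P_x = 0.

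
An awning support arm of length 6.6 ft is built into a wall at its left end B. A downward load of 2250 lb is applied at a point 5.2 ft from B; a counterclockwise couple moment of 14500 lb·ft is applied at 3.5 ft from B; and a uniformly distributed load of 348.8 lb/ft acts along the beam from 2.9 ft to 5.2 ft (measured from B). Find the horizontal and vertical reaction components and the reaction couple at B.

Resultant of the distributed load: 348.8 × 2.3 = 802.24 lb at 4.05 ft from B.
ΣF_x = 0: B_x = 0.
ΣF_y = 0: B_y − 2250 − 348.8·2.3 = 0 → B_y = 3052 lb.
ΣM about B: M_B − 2250·5.2 + 14500 − (348.8·2.3)·4.05 = 0 → M_B = 449.1 lb·ft.

B_x = 0, B_y = 3052 lb, M_B = 449.1 lb·ft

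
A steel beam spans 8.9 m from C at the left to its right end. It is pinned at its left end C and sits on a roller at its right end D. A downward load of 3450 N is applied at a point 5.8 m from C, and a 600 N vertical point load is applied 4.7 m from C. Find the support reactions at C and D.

C_x = 0, C_y = 1485 N, D_y = 2565 N

Moments about C: D_y·8.9 − 3450·5.8 − 600·4.7 = 0 → D_y = 22830/8.9 = 2565.17 ≈ 2565 N.
ΣF_y = 0: C_y + 2565.17 − 3450 − 600 = 0 → C_y = 1485 N.
ΣF_x = 0: no horizontal applied forces, so C_x = 0.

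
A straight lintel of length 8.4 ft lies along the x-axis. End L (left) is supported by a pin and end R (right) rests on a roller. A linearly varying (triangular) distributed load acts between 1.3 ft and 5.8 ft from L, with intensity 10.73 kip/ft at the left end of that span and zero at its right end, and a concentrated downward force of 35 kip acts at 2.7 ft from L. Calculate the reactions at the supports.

Resultant of the triangular load: ½ × 10.73 × 4.5 = 24.1425 kip, acting at 2.8 ft from L (one-third of the span from the peak).
ΣM about L: R_y·8.4 − (½·10.73·4.5)·2.8 − 35·2.7 = 0 → R_y = 162.099/8.4 = 19.2975 ≈ 19.30 kip.
ΣF_y = 0: L_y + 19.2975 − ½·10.73·4.5 − 35 = 0 → L_y = 39.84 kip.
ΣF_x = 0: no horizontal applied forces, so L_x = 0.

L_x = 0, L_y = 39.84 kip, R_y = 19.30 kip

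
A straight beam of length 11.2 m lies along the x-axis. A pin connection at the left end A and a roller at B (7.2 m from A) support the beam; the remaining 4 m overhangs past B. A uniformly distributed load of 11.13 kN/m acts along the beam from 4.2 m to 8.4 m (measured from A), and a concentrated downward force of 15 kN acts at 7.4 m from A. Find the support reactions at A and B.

Resultant of the distributed load: 11.13 × 4.2 = 46.746 kN at 6.3 m from A.
Taking moments about A: B_y·7.2 − (11.13·4.2)·6.3 − 15·7.4 = 0 → B_y = 405.4998/7.2 = 56.3194 ≈ 56.32 kN.
ΣF_y = 0: A_y + 56.3194 − 11.13·4.2 − 15 = 0 → A_y = 5.427 kN.
ΣF_x = 0: no horizontal applied forces, so A_x = 0.

A_x = 0, A_y = 5.427 kN, B_y = 56.32 kN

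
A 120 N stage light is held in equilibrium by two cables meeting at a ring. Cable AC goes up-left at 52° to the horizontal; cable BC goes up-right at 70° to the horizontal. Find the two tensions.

ΣF_x = 0: −T_AC·cos52° + T_BC·cos70° = 0 → T_BC = 1.80007·T_AC.
ΣF_y = 0: T_AC·sin52° + T_BC·sin70° = 120.
Substitute: T_AC·(0.788011 + 1.80007·0.939693) = 120 → T_AC = 48.3964 ≈ 48.40 N.
Then T_BC = 1.80007 × 48.3964 = 87.12 N.

T_AC = 48.40 N, T_BC = 87.12 N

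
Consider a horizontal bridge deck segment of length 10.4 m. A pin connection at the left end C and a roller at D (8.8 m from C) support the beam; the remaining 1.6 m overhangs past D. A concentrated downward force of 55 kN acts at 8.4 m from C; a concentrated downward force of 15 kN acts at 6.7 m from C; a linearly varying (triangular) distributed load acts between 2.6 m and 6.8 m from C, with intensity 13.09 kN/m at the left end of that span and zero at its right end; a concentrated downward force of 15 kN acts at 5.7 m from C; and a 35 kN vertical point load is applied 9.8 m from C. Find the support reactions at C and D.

C_x = 0, C_y = 22.38 kN, D_y = 125.1 kN

Resultant of the triangular load: ½ × 13.09 × 4.2 = 27.489 kN, acting at 4 m from C (one-third of the span from the peak).
ΣM about C: D_y·8.8 − 55·8.4 − 15·6.7 − (½·13.09·4.2)·4 − 15·5.7 − 35·9.8 = 0 → D_y = 1100.956/8.8 = 125.109 ≈ 125.1 kN.
ΣF_y = 0: C_y + 125.109 − 55 − 15 − ½·13.09·4.2 − 15 − 35 = 0 → C_y = 22.38 kN.
ΣF_x = 0: no horizontal applied forces, so C_x = 0.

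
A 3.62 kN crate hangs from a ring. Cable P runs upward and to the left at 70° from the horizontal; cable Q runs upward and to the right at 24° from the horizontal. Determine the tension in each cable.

ΣF_x = 0: −T_P·cos70° + T_Q·cos24° = 0 → T_Q = 0.374388·T_P.
ΣF_y = 0: T_P·sin70° + T_Q·sin24° = 3.62.
Substitute: T_P·(0.939693 + 0.374388·0.406737) = 3.62 → T_P = 3.31511 ≈ 3.315 kN.
Then T_Q = 0.374388 × 3.31511 = 1.241 kN.

T_P = 3.315 kN, T_Q = 1.241 kN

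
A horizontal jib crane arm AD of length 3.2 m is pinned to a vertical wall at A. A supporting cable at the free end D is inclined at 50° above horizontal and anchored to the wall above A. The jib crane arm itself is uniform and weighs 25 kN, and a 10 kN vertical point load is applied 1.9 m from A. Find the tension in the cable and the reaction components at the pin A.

ΣM about A: T·sin50°·3.2 − 25·1.6 − 10·1.9 = 0 → T = 59/(3.2·0.766044) = 24.0685 ≈ 24.07 kN.
ΣF_x = 0: A_x − T·cos50° = 0 → A_x = 24.0685 × 0.642788 = 15.47 kN.
ΣF_y = 0: A_y + T·sin50° − 25 − 10 = 0 → A_y = 35 − 24.0685 × 0.766044 = 16.56 kN.

T = 24.07 kN, A_x = 15.47 kN, A_y = 16.56 kN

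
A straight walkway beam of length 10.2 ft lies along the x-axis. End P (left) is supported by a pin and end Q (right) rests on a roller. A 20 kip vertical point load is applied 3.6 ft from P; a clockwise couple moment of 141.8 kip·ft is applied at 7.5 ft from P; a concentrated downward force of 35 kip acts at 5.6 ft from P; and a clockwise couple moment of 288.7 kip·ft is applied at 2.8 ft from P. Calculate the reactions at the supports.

P_x = 0, P_y = -13.48 kip, Q_y = 68.48 kip

ΣM about P: Q_y·10.2 − 20·3.6 − 141.8 − 35·5.6 − 288.7 = 0 → Q_y = 698.5/10.2 = 68.4804 ≈ 68.48 kip.
ΣF_y = 0: P_y + 68.4804 − 20 − 35 = 0 → P_y = -13.48 kip.
ΣF_x = 0: no horizontal applied forces, so P_x = 0.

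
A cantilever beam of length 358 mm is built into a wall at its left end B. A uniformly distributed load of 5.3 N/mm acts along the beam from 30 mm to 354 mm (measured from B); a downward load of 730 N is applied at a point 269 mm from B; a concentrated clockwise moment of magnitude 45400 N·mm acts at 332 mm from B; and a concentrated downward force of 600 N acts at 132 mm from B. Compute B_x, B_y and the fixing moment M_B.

Resultant of the distributed load: 5.3 × 324 = 1717.2 N at 192 mm from B.
ΣF_x = 0: B_x = 0.
ΣF_y = 0: B_y − 5.3·324 − 730 − 600 = 0 → B_y = 3047 N.
ΣM about B: M_B − (5.3·324)·192 − 730·269 − 45400 − 600·132 = 0 → M_B = 650700 N·mm.

B_x = 0, B_y = 3047 N, M_B = 650700 N·mm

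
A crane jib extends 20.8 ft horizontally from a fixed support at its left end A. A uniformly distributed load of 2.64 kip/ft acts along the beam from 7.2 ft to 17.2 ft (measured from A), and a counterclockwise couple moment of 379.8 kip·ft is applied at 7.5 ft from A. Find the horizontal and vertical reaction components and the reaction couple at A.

A_x = 0, A_y = 26.40 kip, M_A = -57.72 kip·ft

Resultant of the distributed load: 2.64 × 10 = 26.4 kip at 12.2 ft from A.
ΣF_x = 0: A_x = 0.
ΣF_y = 0: A_y − 2.64·10 = 0 → A_y = 26.40 kip.
ΣM about A: M_A − (2.64·10)·12.2 + 379.8 = 0 → M_A = -57.72 kip·ft.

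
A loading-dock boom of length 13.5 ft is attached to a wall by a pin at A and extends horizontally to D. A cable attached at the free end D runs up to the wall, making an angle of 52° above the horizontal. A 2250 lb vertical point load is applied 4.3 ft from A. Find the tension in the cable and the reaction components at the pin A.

T = 909.5 lb, A_x = 559.9 lb, A_y = 1533 lb

ΣM about A: T·sin52°·13.5 − 2250·4.3 = 0 → T = 9675/(13.5·0.788011) = 909.463 ≈ 909.5 lb.
ΣF_x = 0: A_x − T·cos52° = 0 → A_x = 909.463 × 0.615661 = 559.9 lb.
ΣF_y = 0: A_y + T·sin52° − 2250 = 0 → A_y = 2250 − 909.463 × 0.788011 = 1533 lb.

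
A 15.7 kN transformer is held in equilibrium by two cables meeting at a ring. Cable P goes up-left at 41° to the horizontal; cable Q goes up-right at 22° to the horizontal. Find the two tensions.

ΣF_x = 0: −T_P·cos41° + T_Q·cos22° = 0 → T_Q = 0.813981·T_P.
ΣF_y = 0: T_P·sin41° + T_Q·sin22° = 15.7.
Substitute: T_P·(0.656059 + 0.813981·0.374607) = 15.7 → T_P = 16.3375 ≈ 16.34 kN.
Then T_Q = 0.813981 × 16.3375 = 13.30 kN.

T_P = 16.34 kN, T_Q = 13.30 kN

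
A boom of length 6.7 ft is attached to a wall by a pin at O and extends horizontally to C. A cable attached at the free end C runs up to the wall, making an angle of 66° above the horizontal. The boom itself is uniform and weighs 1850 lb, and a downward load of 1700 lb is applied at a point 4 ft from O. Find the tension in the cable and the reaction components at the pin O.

T = 2124 lb, O_x = 863.7 lb, O_y = 1610 lb

ΣM about O: T·sin66°·6.7 − 1850·3.35 − 1700·4 = 0 → T = 12997.5/(6.7·0.913545) = 2123.51 ≈ 2124 lb.
ΣF_x = 0: O_x − T·cos66° = 0 → O_x = 2123.51 × 0.406737 = 863.7 lb.
ΣF_y = 0: O_y + T·sin66° − 1850 − 1700 = 0 → O_y = 3550 − 2123.51 × 0.913545 = 1610 lb.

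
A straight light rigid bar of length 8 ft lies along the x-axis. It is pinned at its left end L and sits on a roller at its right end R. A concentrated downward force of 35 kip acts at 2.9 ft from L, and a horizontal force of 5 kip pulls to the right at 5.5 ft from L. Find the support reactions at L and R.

Moments about L: R_y·8 − 35·2.9 = 0 → R_y = 101.5/8 = 12.6875 ≈ 12.69 kip.
ΣF_y = 0: L_y + 12.6875 − 35 = 0 → L_y = 22.31 kip.
ΣF_x = 0: L_x + 5 = 0 → L_x = -5.000 kip.

L_x = -5.000 kip, L_y = 22.31 kip, R_y = 12.69 kip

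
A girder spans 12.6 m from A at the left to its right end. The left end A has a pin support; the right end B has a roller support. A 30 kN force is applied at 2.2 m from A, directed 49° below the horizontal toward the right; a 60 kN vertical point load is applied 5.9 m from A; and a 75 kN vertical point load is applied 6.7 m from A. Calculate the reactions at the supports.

A_x = -19.68 kN, A_y = 85.71 kN, B_y = 71.93 kN

ΣM about A: B_y·12.6 − 30·sin49°·2.2 − 60·5.9 − 75·6.7 = 0 → B_y = 906.311/12.6 = 71.9294 ≈ 71.93 kN.
ΣF_y = 0: A_y + 71.9294 − 30·sin49° − 60 − 75 = 0 → A_y = 85.71 kN.
ΣF_x = 0: A_x + 30·cos49° = 0 → A_x = -19.68 kN.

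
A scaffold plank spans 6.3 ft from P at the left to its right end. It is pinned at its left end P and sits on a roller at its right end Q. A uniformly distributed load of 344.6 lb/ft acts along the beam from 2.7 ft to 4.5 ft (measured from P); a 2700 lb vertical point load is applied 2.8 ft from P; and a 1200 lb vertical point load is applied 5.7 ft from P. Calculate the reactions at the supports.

P_x = 0, P_y = 1880 lb, Q_y = 2640 lb

Resultant of the distributed load: 344.6 × 1.8 = 620.28 lb at 3.6 ft from P.
Moments about P: Q_y·6.3 − (344.6·1.8)·3.6 − 2700·2.8 − 1200·5.7 = 0 → Q_y = 16633.008/6.3 = 2640.16 ≈ 2640 lb.
ΣF_y = 0: P_y + 2640.16 − 344.6·1.8 − 2700 − 1200 = 0 → P_y = 1880 lb.
ΣF_x = 0: no horizontal applied forces, so P_x = 0.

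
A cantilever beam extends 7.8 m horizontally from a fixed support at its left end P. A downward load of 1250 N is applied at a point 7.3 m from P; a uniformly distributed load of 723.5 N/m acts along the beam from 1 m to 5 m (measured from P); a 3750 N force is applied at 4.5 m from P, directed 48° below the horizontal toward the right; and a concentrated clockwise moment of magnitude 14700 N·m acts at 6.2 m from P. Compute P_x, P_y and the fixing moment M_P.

P_x = -2509 N, P_y = 6931 N, M_P = 45050 N·m

Resultant of the distributed load: 723.5 × 4 = 2894 N at 3 m from P.
ΣF_x = 0: P_x + 3750·cos48° = 0 → P_x = -2509 N.
ΣF_y = 0: P_y − 1250 − 723.5·4 − 3750·sin48° = 0 → P_y = 6931 N.
ΣM about P: M_P − 1250·7.3 − (723.5·4)·3 − 3750·sin48°·4.5 − 14700 = 0 → M_P = 45050 N·m.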